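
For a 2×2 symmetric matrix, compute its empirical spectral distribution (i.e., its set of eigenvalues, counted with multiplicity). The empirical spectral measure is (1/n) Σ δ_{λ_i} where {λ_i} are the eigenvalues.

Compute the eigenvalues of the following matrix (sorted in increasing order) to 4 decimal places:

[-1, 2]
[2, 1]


Since M is real symmetric, both eigenvalues are real; they are the roots of det(λI − M) = λ² − (tr M) λ + det M.
tr M = -1 + 1 = 0.
det M = (-1)·1 − 2² = -1 − 4 = -5.
Characteristic polynomial: λ² − 5 = 0.
Discriminant Δ = (tr M)² − 4·det M = 0 − (-20) = 20; √Δ = 4.472136.
λ = (tr M ± √Δ)/2 = (0 ± 4.472136)/2, giving (tr M − √Δ)/2 = -2.2361 and (tr M + √Δ)/2 = 2.2361.

Eigenvalues sorted in increasing order: [-2.2361, 2.2361].


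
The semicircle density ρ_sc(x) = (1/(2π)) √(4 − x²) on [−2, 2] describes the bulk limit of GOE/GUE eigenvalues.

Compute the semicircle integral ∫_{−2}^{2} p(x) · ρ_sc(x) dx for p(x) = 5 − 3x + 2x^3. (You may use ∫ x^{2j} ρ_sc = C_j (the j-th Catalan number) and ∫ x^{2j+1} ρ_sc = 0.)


Write p(x) = Σ a_i x^i, split into monomials and integrate each against ρ_sc separately.
Using ∫ x^{2j} ρ_sc = C_j = (1/(j+1)) C(2j, j) (Catalan numbers) and ∫ x^{2j+1} ρ_sc = 0 (odd monomials vanish by symmetry):
  i = 0 (even): a_0 · C_{0} = 5 · 1 = 5
  i = 1 (odd): ∫ x^1 ρ_sc = 0 (vanishes)
  i = 3 (odd): ∫ x^3 ρ_sc = 0 (vanishes)

Summing the contributions: ∫_{−2}^{2} p(x) ρ_sc(x) dx = 5.


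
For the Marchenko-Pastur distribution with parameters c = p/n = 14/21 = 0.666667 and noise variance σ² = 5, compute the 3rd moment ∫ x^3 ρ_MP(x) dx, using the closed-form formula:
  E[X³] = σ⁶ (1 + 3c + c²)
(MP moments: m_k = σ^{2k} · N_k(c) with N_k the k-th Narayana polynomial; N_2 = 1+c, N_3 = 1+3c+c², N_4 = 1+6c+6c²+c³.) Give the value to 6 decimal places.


E[X³] = σ⁶ (1 + 3c + c²) (third MP moment). With σ² = 5 (so σ⁶ = 125) and c = 14/21 = 0.666667: E[X³] = 125 · (1 + 3·0.666667 + (0.666667)²) = 125 · 3.444444.

So E[X^3] = 430.555556.


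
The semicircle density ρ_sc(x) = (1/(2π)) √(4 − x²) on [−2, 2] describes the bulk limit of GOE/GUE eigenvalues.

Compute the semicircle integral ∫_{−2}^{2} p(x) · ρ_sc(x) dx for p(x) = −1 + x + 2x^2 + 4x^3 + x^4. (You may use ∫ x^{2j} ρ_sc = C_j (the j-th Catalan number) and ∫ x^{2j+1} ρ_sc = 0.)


Write p(x) = Σ a_i x^i, split into monomials and integrate each against ρ_sc separately.
Using ∫ x^{2j} ρ_sc = C_j = (1/(j+1)) C(2j, j) (Catalan numbers) and ∫ x^{2j+1} ρ_sc = 0 (odd monomials vanish by symmetry):
  i = 0 (even): a_0 · C_{0} = -1 · 1 = -1
  i = 1 (odd): ∫ x^1 ρ_sc = 0 (vanishes)
  i = 2 (even): a_2 · C_{1} = 2 · 1 = 2
  i = 3 (odd): ∫ x^3 ρ_sc = 0 (vanishes)
  i = 4 (even): a_4 · C_{2} = 1 · 2 = 2

Summing the contributions: ∫_{−2}^{2} p(x) ρ_sc(x) dx = (-1) + 2 + 2 = 3.


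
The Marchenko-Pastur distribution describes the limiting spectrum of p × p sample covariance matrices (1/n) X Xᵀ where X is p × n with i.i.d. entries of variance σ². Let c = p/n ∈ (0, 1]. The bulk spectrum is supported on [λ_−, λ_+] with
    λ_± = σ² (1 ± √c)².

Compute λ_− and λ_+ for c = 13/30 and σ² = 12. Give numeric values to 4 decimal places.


c = 13/30 = 0.433333; √c = 0.658281.
λ_− = σ² (1 − √c)² = 12 · (1 − 0.658281)² = 12 · (0.341719)² = 1.401266.
λ_+ = σ² (1 + √c)² = 12 · (1 + 0.658281)² = 12 · (1.658281)² = 32.998734.

Rounded to 4 decimal places: λ_− ≈ 1.4013, λ_+ ≈ 32.9987.


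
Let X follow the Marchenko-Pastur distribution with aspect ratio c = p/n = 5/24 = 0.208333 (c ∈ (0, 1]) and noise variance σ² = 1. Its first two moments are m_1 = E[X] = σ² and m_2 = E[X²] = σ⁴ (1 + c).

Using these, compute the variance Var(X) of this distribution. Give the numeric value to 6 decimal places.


m_1 = E[X] = σ² = 1, so m_1² = 1.
m_2 = E[X²] = σ⁴ (1 + c) = 1 · (1 + 0.208333) = 1 · 1.208333 = 1.208333.
(Note m_2 − m_1² simplifies to c · σ⁴ = 0.208333 · 1.)

Var(X) = m_2 − m_1² = 1.208333 − 1 = 0.208333.


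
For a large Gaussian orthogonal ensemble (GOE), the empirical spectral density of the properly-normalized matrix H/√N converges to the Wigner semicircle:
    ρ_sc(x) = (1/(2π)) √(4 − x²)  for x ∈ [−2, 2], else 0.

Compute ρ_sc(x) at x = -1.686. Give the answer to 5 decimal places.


ρ_sc(x) = (1/(2π)) √(4 − x²). With x = -1.686:
  4 − x² = 4 − (-1.686)² = 4 − 2.842596 = 1.157404.
  √(4 − x²) = 1.075827.
  1/(2π) = 0.159155.
  ρ_sc(-1.686) = 0.159155 · 1.075827 = 0.171223.

Rounded to 5 decimal places: ρ_sc(-1.686) ≈ 0.17122.


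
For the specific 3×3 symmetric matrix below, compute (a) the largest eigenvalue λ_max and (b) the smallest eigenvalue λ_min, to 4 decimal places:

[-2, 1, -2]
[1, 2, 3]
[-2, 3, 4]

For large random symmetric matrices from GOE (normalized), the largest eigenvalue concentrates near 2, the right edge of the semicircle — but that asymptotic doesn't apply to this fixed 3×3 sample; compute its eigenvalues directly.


Since M is real symmetric, all three eigenvalues are real; they are the roots of det(λI − M) = λ³ − (tr M) λ² + s λ − det M, where s is the sum of the principal 2×2 minors.
tr M = -2 + 2 + 4 = 4.
s = ((-2)·2 − 1²) + ((-2)·4 − (-2)²) + (2·4 − 3²) = -5 + (-12) + (-1) = -18.
det M (expand along row 1) = (-2)·(-1) − 1·10 + (-2)·7 = -22.
Characteristic polynomial: λ³ − 4λ² − 18λ + 22 = 0.
Substitute λ = y + (tr M)/3 = y + 1.333333 to remove the quadratic term: y³ + p·y + q = 0 with p = s − (tr M)²/3 = -23.333333 and q = −2(tr M)³/27 + (tr M)·s/3 − det M = -6.740741.
Three real roots ⇒ use the trigonometric (Viète) form: r = 2√(−p/3) = 5.577734, φ = arccos(3q/(p·r)) = arccos(0.155380) = 1.414784 rad.
y_k = r·cos(φ/3 − 2πk/3) for k = 0, 1, 2 gives y = 4.968895, -0.289933, -4.678962.
λ_k = y_k + 1.333333 gives λ = 6.3022, 1.0434, -3.3456 (check: the sum is 4.0000 = tr M).

Hence λ_max = 6.3022 and λ_min = -3.3456.


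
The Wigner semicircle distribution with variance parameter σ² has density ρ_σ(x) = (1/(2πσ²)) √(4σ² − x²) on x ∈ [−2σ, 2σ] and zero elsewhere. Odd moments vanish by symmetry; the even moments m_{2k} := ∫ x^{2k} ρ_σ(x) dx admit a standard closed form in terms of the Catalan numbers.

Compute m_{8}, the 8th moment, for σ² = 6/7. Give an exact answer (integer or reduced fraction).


By the scaled semicircle moment identity, m_{2k} = σ^{2k} · C_k with k = 4.
C_4 = (1/(k+1)) · C(2k, k) = (1/5) · C(8, 4) = (1/5) · 70 = 14.
σ^{2k} = (σ²)^k = (6/7)^4 = 1296/2401.

Therefore m_{8} = σ^{8} · C_4 = (1296/2401) · 14 = 2592/343.


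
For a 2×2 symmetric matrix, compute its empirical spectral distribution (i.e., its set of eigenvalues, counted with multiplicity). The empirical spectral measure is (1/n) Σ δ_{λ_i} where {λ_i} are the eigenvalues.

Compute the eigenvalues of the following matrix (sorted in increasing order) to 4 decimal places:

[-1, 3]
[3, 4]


Since M is real symmetric, both eigenvalues are real; they are the roots of det(λI − M) = λ² − (tr M) λ + det M.
tr M = -1 + 4 = 3.
det M = (-1)·4 − 3² = -4 − 9 = -13.
Characteristic polynomial: λ² − 3λ − 13 = 0.
Discriminant Δ = (tr M)² − 4·det M = 9 − (-52) = 61; √Δ = 7.810250.
λ = (tr M ± √Δ)/2 = (3 ± 7.810250)/2, giving (tr M − √Δ)/2 = -2.4051 and (tr M + √Δ)/2 = 5.4051.

Eigenvalues sorted in increasing order: [-2.4051, 5.4051].


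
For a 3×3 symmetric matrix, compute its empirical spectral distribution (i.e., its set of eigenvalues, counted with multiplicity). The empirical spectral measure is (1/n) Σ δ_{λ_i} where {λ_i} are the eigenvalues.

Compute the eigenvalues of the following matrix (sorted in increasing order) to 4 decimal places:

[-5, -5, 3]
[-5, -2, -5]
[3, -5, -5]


Since M is real symmetric, all three eigenvalues are real; they are the roots of det(λI − M) = λ³ − (tr M) λ² + s λ − det M, where s is the sum of the principal 2×2 minors.
tr M = -5 + (-2) + (-5) = -12.
s = ((-5)·(-2) − (-5)²) + ((-5)·(-5) − 3²) + ((-2)·(-5) − (-5)²) = -15 + 16 + (-15) = -14.
det M (expand along row 1) = (-5)·(-15) − (-5)·40 + 3·31 = 368.
Characteristic polynomial: λ³ + 12λ² − 14λ − 368 = 0.
Substitute λ = y + (tr M)/3 = y − 4.000000 to remove the quadratic term: y³ + p·y + q = 0 with p = s − (tr M)²/3 = -62.000000 and q = −2(tr M)³/27 + (tr M)·s/3 − det M = -184.000000.
Three real roots ⇒ use the trigonometric (Viète) form: r = 2√(−p/3) = 9.092121, φ = arccos(3q/(p·r)) = arccos(0.979224) = 0.204196 rad.
y_k = r·cos(φ/3 − 2πk/3) for k = 0, 1, 2 gives y = 9.071068, -4.000000, -5.071068.
λ_k = y_k − 4.000000 gives λ = 5.0711, -8.0000, -9.0711 (check: the sum is -12.0000 = tr M).

Eigenvalues sorted in increasing order: [-9.0711, -8.0000, 5.0711].


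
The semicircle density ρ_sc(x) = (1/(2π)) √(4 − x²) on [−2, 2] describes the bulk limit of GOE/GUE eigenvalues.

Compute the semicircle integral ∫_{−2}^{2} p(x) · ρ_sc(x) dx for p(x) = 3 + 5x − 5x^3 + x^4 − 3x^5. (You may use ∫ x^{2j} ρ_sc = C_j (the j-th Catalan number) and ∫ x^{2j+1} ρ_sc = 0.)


Write p(x) = Σ a_i x^i, split into monomials and integrate each against ρ_sc separately.
Using ∫ x^{2j} ρ_sc = C_j = (1/(j+1)) C(2j, j) (Catalan numbers) and ∫ x^{2j+1} ρ_sc = 0 (odd monomials vanish by symmetry):
  i = 0 (even): a_0 · C_{0} = 3 · 1 = 3
  i = 1 (odd): ∫ x^1 ρ_sc = 0 (vanishes)
  i = 3 (odd): ∫ x^3 ρ_sc = 0 (vanishes)
  i = 4 (even): a_4 · C_{2} = 1 · 2 = 2
  i = 5 (odd): ∫ x^5 ρ_sc = 0 (vanishes)

Summing the contributions: ∫_{−2}^{2} p(x) ρ_sc(x) dx = 3 + 2 = 5.


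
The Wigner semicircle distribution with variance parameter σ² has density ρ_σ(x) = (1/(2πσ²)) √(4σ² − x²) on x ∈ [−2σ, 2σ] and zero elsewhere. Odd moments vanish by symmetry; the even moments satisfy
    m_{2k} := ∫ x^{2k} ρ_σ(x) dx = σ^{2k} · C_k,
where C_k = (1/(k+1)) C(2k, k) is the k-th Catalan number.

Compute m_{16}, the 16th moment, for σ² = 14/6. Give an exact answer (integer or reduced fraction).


By the scaled semicircle moment identity, m_{2k} = σ^{2k} · C_k with k = 8.
C_8 = (1/(k+1)) · C(2k, k) = (1/9) · C(16, 8) = (1/9) · 12870 = 1430.
σ^{2k} = (σ²)^k = (14/6)^8 = 5764801/6561.

Therefore m_{16} = σ^{16} · C_8 = (5764801/6561) · 1430 = 8243665430/6561.


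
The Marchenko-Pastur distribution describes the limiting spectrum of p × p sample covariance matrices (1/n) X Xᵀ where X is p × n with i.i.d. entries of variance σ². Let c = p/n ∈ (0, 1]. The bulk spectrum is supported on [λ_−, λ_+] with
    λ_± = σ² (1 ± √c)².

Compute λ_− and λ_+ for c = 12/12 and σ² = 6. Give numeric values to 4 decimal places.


c = 12/12 = 1.000000; √c = 1.000000.
λ_− = σ² (1 − √c)² = 6 · (1 − 1.000000)² = 6 · (0.000000)² = 0.000000.
λ_+ = σ² (1 + √c)² = 6 · (1 + 1.000000)² = 6 · (2.000000)² = 24.000000.

Rounded to 4 decimal places: λ_− ≈ 0.0000, λ_+ ≈ 24.0000.


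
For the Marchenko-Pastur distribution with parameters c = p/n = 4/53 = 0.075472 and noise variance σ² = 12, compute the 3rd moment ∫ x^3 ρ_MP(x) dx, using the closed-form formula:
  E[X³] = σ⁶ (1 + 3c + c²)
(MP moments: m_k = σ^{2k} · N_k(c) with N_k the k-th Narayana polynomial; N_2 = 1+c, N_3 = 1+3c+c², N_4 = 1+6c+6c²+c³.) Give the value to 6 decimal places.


E[X³] = σ⁶ (1 + 3c + c²) (third MP moment). With σ² = 12 (so σ⁶ = 1728) and c = 4/53 = 0.075472: E[X³] = 1728 · (1 + 3·0.075472 + (0.075472)²) = 1728 · 1.232111.

So E[X^3] = 2129.087932.


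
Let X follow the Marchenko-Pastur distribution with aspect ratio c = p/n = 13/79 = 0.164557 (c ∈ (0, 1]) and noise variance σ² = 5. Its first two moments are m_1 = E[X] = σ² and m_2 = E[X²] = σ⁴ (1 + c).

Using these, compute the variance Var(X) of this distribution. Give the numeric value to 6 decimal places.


m_1 = E[X] = σ² = 5, so m_1² = 25.
m_2 = E[X²] = σ⁴ (1 + c) = 25 · (1 + 0.164557) = 25 · 1.164557 = 29.113924.
(Note m_2 − m_1² simplifies to c · σ⁴ = 0.164557 · 25.)

Var(X) = m_2 − m_1² = 29.113924 − 25 = 4.113924.


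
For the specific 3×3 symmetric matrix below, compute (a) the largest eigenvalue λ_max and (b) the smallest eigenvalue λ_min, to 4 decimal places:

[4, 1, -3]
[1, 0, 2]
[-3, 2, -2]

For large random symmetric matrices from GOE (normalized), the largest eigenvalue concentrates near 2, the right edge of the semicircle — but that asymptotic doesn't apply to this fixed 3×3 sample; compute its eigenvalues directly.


Since M is real symmetric, all three eigenvalues are real; they are the roots of det(λI − M) = λ³ − (tr M) λ² + s λ − det M, where s is the sum of the principal 2×2 minors.
tr M = 4 + 0 + (-2) = 2.
s = (4·0 − 1²) + (4·(-2) − (-3)²) + (0·(-2) − 2²) = -1 + (-17) + (-4) = -22.
det M (expand along row 1) = 4·(-4) − 1·4 + (-3)·2 = -26.
Characteristic polynomial: λ³ − 2λ² − 22λ + 26 = 0.
Substitute λ = y + (tr M)/3 = y + 0.666667 to remove the quadratic term: y³ + p·y + q = 0 with p = s − (tr M)²/3 = -23.333333 and q = −2(tr M)³/27 + (tr M)·s/3 − det M = 10.740741.
Three real roots ⇒ use the trigonometric (Viète) form: r = 2√(−p/3) = 5.577734, φ = arccos(3q/(p·r)) = arccos(-0.247583) = 1.820981 rad.
y_k = r·cos(φ/3 − 2πk/3) for k = 0, 1, 2 gives y = 4.581363, 0.464616, -5.045979.
λ_k = y_k + 0.666667 gives λ = 5.2480, 1.1313, -4.3793 (check: the sum is 2.0000 = tr M).

Hence λ_max = 5.2480 and λ_min = -4.3793.


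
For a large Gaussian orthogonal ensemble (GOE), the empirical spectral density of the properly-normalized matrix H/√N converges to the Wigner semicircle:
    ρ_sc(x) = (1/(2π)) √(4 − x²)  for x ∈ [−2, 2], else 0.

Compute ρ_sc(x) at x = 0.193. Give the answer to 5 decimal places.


ρ_sc(x) = (1/(2π)) √(4 − x²). With x = 0.193:
  4 − x² = 4 − (0.193)² = 4 − 0.037249 = 3.962751.
  √(4 − x²) = 1.990666.
  1/(2π) = 0.159155.
  ρ_sc(0.193) = 0.159155 · 1.990666 = 0.316824.

Rounded to 5 decimal places: ρ_sc(0.193) ≈ 0.31682.


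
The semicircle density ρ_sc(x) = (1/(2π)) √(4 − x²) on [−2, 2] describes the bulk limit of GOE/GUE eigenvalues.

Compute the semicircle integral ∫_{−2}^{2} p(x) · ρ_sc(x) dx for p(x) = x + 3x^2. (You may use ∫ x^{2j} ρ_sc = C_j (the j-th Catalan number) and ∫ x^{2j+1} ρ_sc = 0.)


Write p(x) = Σ a_i x^i, split into monomials and integrate each against ρ_sc separately.
Using ∫ x^{2j} ρ_sc = C_j = (1/(j+1)) C(2j, j) (Catalan numbers) and ∫ x^{2j+1} ρ_sc = 0 (odd monomials vanish by symmetry):
  i = 1 (odd): ∫ x^1 ρ_sc = 0 (vanishes)
  i = 2 (even): a_2 · C_{1} = 3 · 1 = 3

Summing the contributions: ∫_{−2}^{2} p(x) ρ_sc(x) dx = 3.


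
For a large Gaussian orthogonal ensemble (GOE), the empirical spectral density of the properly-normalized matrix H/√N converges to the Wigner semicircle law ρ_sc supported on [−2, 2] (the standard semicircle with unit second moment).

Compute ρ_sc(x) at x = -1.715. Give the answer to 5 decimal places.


ρ_sc(x) = (1/(2π)) √(4 − x²). With x = -1.715:
  4 − x² = 4 − (-1.715)² = 4 − 2.941225 = 1.058775.
  √(4 − x²) = 1.028968.
  1/(2π) = 0.159155.
  ρ_sc(-1.715) = 0.159155 · 1.028968 = 0.163765.

Rounded to 5 decimal places: ρ_sc(-1.715) ≈ 0.16377.


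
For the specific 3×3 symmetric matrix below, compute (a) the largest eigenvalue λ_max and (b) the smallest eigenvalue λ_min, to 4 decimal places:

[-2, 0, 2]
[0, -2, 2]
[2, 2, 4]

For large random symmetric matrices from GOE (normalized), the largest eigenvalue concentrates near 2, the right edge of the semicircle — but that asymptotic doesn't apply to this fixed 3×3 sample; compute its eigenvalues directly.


Since M is real symmetric, all three eigenvalues are real; they are the roots of det(λI − M) = λ³ − (tr M) λ² + s λ − det M, where s is the sum of the principal 2×2 minors.
tr M = -2 + (-2) + 4 = 0.
s = ((-2)·(-2) − 0²) + ((-2)·4 − 2²) + ((-2)·4 − 2²) = 4 + (-12) + (-12) = -20.
det M (expand along row 1) = (-2)·(-12) − 0·(-4) + 2·4 = 32.
Characteristic polynomial: λ³ − 20λ − 32 = 0.
Substitute λ = y + (tr M)/3 = y + 0.000000 to remove the quadratic term: y³ + p·y + q = 0 with p = s − (tr M)²/3 = -20.000000 and q = −2(tr M)³/27 + (tr M)·s/3 − det M = -32.000000.
Three real roots ⇒ use the trigonometric (Viète) form: r = 2√(−p/3) = 5.163978, φ = arccos(3q/(p·r)) = arccos(0.929516) = 0.377698 rad.
y_k = r·cos(φ/3 − 2πk/3) for k = 0, 1, 2 gives y = 5.123106, -2.000000, -3.123106.
λ_k = y_k + 0.000000 gives λ = 5.1231, -2.0000, -3.1231 (check: the sum is 0.0000 = tr M).

Hence λ_max = 5.1231 and λ_min = -3.1231.


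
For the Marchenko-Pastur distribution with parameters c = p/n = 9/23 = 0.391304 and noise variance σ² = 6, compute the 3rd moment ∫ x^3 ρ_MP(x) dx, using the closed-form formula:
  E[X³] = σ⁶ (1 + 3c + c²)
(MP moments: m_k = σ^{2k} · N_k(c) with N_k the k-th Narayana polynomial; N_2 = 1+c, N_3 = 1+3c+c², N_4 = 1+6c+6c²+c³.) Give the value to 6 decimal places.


E[X³] = σ⁶ (1 + 3c + c²) (third MP moment). With σ² = 6 (so σ⁶ = 216) and c = 9/23 = 0.391304: E[X³] = 216 · (1 + 3·0.391304 + (0.391304)²) = 216 · 2.327032.

So E[X^3] = 502.638941.


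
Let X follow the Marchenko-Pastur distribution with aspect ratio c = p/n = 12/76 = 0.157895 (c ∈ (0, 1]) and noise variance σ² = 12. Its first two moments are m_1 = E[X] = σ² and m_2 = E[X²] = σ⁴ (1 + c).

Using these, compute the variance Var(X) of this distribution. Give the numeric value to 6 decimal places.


m_1 = E[X] = σ² = 12, so m_1² = 144.
m_2 = E[X²] = σ⁴ (1 + c) = 144 · (1 + 0.157895) = 144 · 1.157895 = 166.736842.
(Note m_2 − m_1² simplifies to c · σ⁴ = 0.157895 · 144.)

Var(X) = m_2 − m_1² = 166.736842 − 144 = 22.736842.


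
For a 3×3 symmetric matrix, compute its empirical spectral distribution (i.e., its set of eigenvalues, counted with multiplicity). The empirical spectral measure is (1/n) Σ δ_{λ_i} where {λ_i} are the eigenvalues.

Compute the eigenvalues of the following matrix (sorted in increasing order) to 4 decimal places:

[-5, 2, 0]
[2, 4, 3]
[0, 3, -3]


Since M is real symmetric, all three eigenvalues are real; they are the roots of det(λI − M) = λ³ − (tr M) λ² + s λ − det M, where s is the sum of the principal 2×2 minors.
tr M = -5 + 4 + (-3) = -4.
s = ((-5)·4 − 2²) + ((-5)·(-3) − 0²) + (4·(-3) − 3²) = -24 + 15 + (-21) = -30.
det M (expand along row 1) = (-5)·(-21) − 2·(-6) + 0·6 = 117.
Characteristic polynomial: λ³ + 4λ² − 30λ − 117 = 0.
Substitute λ = y + (tr M)/3 = y − 1.333333 to remove the quadratic term: y³ + p·y + q = 0 with p = s − (tr M)²/3 = -35.333333 and q = −2(tr M)³/27 + (tr M)·s/3 − det M = -72.259259.
Three real roots ⇒ use the trigonometric (Viète) form: r = 2√(−p/3) = 6.863753, φ = arccos(3q/(p·r)) = arccos(0.893858) = 0.464919 rad.
y_k = r·cos(φ/3 − 2πk/3) for k = 0, 1, 2 gives y = 6.781496, -2.473243, -4.308253.
λ_k = y_k − 1.333333 gives λ = 5.4482, -3.8066, -5.6416 (check: the sum is -4.0000 = tr M).

Eigenvalues sorted in increasing order: [-5.6416, -3.8066, 5.4482].


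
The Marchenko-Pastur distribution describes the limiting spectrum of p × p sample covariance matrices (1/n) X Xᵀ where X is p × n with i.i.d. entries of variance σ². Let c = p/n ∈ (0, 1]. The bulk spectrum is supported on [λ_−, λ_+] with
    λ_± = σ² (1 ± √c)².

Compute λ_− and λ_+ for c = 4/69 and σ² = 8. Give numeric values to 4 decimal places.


c = 4/69 = 0.057971; √c = 0.240772.
λ_− = σ² (1 − √c)² = 8 · (1 − 0.240772)² = 8 · (0.759228)² = 4.611421.
λ_+ = σ² (1 + √c)² = 8 · (1 + 0.240772)² = 8 · (1.240772)² = 12.316115.

Rounded to 4 decimal places: λ_− ≈ 4.6114, λ_+ ≈ 12.3161.


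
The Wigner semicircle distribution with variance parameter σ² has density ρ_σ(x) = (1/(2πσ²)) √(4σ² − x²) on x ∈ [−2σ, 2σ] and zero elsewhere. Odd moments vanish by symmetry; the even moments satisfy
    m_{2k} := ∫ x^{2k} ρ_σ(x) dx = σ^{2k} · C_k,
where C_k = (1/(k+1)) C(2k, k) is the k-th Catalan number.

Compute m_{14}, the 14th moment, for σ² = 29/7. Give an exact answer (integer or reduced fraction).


By the scaled semicircle moment identity, m_{2k} = σ^{2k} · C_k with k = 7.
C_7 = (1/(k+1)) · C(2k, k) = (1/8) · C(14, 7) = (1/8) · 3432 = 429.
σ^{2k} = (σ²)^k = (29/7)^7 = 17249876309/823543.

Therefore m_{14} = σ^{14} · C_7 = (17249876309/823543) · 429 = 7400196936561/823543.


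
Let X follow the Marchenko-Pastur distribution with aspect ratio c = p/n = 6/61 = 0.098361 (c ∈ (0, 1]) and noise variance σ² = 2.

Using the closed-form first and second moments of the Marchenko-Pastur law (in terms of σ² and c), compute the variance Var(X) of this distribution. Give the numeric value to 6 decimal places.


Recall the MP moments m_1 = E[X] = σ² and m_2 = E[X²] = σ⁴ (1 + c).
m_1 = E[X] = σ² = 2, so m_1² = 4.
m_2 = E[X²] = σ⁴ (1 + c) = 4 · (1 + 0.098361) = 4 · 1.098361 = 4.393443.
(Note m_2 − m_1² simplifies to c · σ⁴ = 0.098361 · 4.)

Var(X) = m_2 − m_1² = 4.393443 − 4 = 0.393443.


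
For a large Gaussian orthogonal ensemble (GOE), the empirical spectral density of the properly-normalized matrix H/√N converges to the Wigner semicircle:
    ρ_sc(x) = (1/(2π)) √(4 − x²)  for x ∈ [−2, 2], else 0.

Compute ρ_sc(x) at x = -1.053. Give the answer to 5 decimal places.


ρ_sc(x) = (1/(2π)) √(4 − x²). With x = -1.053:
  4 − x² = 4 − (-1.053)² = 4 − 1.108809 = 2.891191.
  √(4 − x²) = 1.700350.
  1/(2π) = 0.159155.
  ρ_sc(-1.053) = 0.159155 · 1.700350 = 0.270619.

Rounded to 5 decimal places: ρ_sc(-1.053) ≈ 0.27062.


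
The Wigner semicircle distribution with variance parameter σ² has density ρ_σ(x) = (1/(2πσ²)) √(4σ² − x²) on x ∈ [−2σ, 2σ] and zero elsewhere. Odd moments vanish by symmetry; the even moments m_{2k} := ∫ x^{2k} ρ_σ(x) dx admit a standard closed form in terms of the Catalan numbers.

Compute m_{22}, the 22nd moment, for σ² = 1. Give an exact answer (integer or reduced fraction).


By the scaled semicircle moment identity, m_{2k} = σ^{2k} · C_k with k = 11.
C_11 = (1/(k+1)) · C(2k, k) = (1/12) · C(22, 11) = (1/12) · 705432 = 58786.
σ^{2k} = (σ²)^k = (1)^11 = 1.

Therefore m_{22} = σ^{22} · C_11 = 1 · 58786 = 58786.


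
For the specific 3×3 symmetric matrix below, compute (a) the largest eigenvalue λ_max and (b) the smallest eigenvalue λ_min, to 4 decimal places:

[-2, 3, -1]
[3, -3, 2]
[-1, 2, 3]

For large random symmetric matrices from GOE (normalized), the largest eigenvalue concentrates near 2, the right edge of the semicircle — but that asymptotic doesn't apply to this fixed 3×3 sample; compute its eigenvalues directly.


Since M is real symmetric, all three eigenvalues are real; they are the roots of det(λI − M) = λ³ − (tr M) λ² + s λ − det M, where s is the sum of the principal 2×2 minors.
tr M = -2 + (-3) + 3 = -2.
s = ((-2)·(-3) − 3²) + ((-2)·3 − (-1)²) + ((-3)·3 − 2²) = -3 + (-7) + (-13) = -23.
det M (expand along row 1) = (-2)·(-13) − 3·11 + (-1)·3 = -10.
Characteristic polynomial: λ³ + 2λ² − 23λ + 10 = 0.
Substitute λ = y + (tr M)/3 = y − 0.666667 to remove the quadratic term: y³ + p·y + q = 0 with p = s − (tr M)²/3 = -24.333333 and q = −2(tr M)³/27 + (tr M)·s/3 − det M = 25.925926.
Three real roots ⇒ use the trigonometric (Viète) form: r = 2√(−p/3) = 5.696002, φ = arccos(3q/(p·r)) = arccos(-0.561156) = 2.166578 rad.
y_k = r·cos(φ/3 − 2πk/3) for k = 0, 1, 2 gives y = 4.274041, 1.123771, -5.397812.
λ_k = y_k − 0.666667 gives λ = 3.6074, 0.4571, -6.0645 (check: the sum is -2.0000 = tr M).

Hence λ_max = 3.6074 and λ_min = -6.0645.


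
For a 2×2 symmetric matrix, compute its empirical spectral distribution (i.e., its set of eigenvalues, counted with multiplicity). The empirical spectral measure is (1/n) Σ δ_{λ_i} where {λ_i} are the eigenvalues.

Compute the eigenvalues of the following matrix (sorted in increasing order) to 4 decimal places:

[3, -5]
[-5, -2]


Since M is real symmetric, both eigenvalues are real; they are the roots of det(λI − M) = λ² − (tr M) λ + det M.
tr M = 3 + (-2) = 1.
det M = 3·(-2) − (-5)² = -6 − 25 = -31.
Characteristic polynomial: λ² − λ − 31 = 0.
Discriminant Δ = (tr M)² − 4·det M = 1 − (-124) = 125; √Δ = 11.180340.
λ = (tr M ± √Δ)/2 = (1 ± 11.180340)/2, giving (tr M − √Δ)/2 = -5.0902 and (tr M + √Δ)/2 = 6.0902.

Eigenvalues sorted in increasing order: [-5.0902, 6.0902].


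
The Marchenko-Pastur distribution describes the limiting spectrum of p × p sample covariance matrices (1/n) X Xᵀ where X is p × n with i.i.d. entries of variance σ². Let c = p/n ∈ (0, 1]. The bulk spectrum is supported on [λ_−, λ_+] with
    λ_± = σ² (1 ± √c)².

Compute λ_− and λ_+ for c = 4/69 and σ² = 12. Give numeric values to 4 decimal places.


c = 4/69 = 0.057971; √c = 0.240772.
λ_− = σ² (1 − √c)² = 12 · (1 − 0.240772)² = 12 · (0.759228)² = 6.917131.
λ_+ = σ² (1 + √c)² = 12 · (1 + 0.240772)² = 12 · (1.240772)² = 18.474173.

Rounded to 4 decimal places: λ_− ≈ 6.9171, λ_+ ≈ 18.4742.


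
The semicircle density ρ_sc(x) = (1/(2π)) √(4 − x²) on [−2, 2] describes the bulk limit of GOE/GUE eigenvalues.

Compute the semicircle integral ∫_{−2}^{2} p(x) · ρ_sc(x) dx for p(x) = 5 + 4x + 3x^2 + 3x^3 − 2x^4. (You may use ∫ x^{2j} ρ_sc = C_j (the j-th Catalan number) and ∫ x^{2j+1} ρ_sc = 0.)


Write p(x) = Σ a_i x^i, split into monomials and integrate each against ρ_sc separately.
Using ∫ x^{2j} ρ_sc = C_j = (1/(j+1)) C(2j, j) (Catalan numbers) and ∫ x^{2j+1} ρ_sc = 0 (odd monomials vanish by symmetry):
  i = 0 (even): a_0 · C_{0} = 5 · 1 = 5
  i = 1 (odd): ∫ x^1 ρ_sc = 0 (vanishes)
  i = 2 (even): a_2 · C_{1} = 3 · 1 = 3
  i = 3 (odd): ∫ x^3 ρ_sc = 0 (vanishes)
  i = 4 (even): a_4 · C_{2} = -2 · 2 = -4

Summing the contributions: ∫_{−2}^{2} p(x) ρ_sc(x) dx = 5 + 3 + (-4) = 4.


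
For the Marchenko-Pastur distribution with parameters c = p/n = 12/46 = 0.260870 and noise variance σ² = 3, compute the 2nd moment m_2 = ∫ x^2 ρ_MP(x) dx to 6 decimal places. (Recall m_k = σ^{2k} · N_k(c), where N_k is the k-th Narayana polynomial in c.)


E[X²] = σ⁴ (1 + c) (second MP moment). With σ² = 3 (so σ⁴ = 9) and c = 12/46 = 0.260870: E[X²] = 9 · (1 + 0.260870) = 9 · 1.260870.

So E[X^2] = 11.347826.


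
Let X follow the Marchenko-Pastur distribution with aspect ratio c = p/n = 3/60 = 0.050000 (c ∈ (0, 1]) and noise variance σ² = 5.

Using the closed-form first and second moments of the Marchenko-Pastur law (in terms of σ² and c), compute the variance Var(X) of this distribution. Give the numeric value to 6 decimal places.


Recall the MP moments m_1 = E[X] = σ² and m_2 = E[X²] = σ⁴ (1 + c).
m_1 = E[X] = σ² = 5, so m_1² = 25.
m_2 = E[X²] = σ⁴ (1 + c) = 25 · (1 + 0.050000) = 25 · 1.050000 = 26.250000.
(Note m_2 − m_1² simplifies to c · σ⁴ = 0.050000 · 25.)

Var(X) = m_2 − m_1² = 26.250000 − 25 = 1.250000.


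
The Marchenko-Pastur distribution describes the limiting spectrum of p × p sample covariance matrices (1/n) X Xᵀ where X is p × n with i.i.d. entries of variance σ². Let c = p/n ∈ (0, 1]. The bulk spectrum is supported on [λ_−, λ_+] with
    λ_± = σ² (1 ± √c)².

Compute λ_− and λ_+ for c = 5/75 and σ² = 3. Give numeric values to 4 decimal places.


c = 5/75 = 0.066667; √c = 0.258199.
λ_− = σ² (1 − √c)² = 3 · (1 − 0.258199)² = 3 · (0.741801)² = 1.650807.
λ_+ = σ² (1 + √c)² = 3 · (1 + 0.258199)² = 3 · (1.258199)² = 4.749193.

Rounded to 4 decimal places: λ_− ≈ 1.6508, λ_+ ≈ 4.7492.


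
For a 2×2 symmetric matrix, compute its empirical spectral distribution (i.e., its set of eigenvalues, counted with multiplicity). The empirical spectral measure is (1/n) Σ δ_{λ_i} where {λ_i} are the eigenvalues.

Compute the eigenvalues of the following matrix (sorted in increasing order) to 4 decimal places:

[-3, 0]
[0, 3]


Since M is real symmetric, both eigenvalues are real; they are the roots of det(λI − M) = λ² − (tr M) λ + det M.
tr M = -3 + 3 = 0.
det M = (-3)·3 − 0² = -9 − 0 = -9.
Characteristic polynomial: λ² − 9 = 0.
Discriminant Δ = (tr M)² − 4·det M = 0 − (-36) = 36; √Δ = 6.000000.
λ = (tr M ± √Δ)/2 = (0 ± 6.000000)/2, giving (tr M − √Δ)/2 = -3.0000 and (tr M + √Δ)/2 = 3.0000.

Eigenvalues sorted in increasing order: [-3.0000, 3.0000].


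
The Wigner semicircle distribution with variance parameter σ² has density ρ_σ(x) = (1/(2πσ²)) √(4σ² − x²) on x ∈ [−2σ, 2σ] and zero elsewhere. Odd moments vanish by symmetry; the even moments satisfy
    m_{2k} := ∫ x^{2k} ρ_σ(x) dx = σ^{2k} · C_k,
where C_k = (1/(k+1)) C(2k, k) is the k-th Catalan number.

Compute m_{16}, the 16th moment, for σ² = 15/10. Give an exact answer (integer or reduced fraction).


By the scaled semicircle moment identity, m_{2k} = σ^{2k} · C_k with k = 8.
C_8 = (1/(k+1)) · C(2k, k) = (1/9) · C(16, 8) = (1/9) · 12870 = 1430.
σ^{2k} = (σ²)^k = (15/10)^8 = 6561/256.

Therefore m_{16} = σ^{16} · C_8 = (6561/256) · 1430 = 4691115/128.


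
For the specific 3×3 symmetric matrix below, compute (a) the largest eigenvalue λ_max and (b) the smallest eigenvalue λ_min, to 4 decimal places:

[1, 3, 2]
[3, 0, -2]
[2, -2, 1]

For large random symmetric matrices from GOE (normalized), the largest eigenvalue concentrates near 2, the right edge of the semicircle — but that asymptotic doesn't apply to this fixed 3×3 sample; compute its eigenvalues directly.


Since M is real symmetric, all three eigenvalues are real; they are the roots of det(λI − M) = λ³ − (tr M) λ² + s λ − det M, where s is the sum of the principal 2×2 minors.
tr M = 1 + 0 + 1 = 2.
s = (1·0 − 3²) + (1·1 − 2²) + (0·1 − (-2)²) = -9 + (-3) + (-4) = -16.
det M (expand along row 1) = 1·(-4) − 3·7 + 2·(-6) = -37.
Characteristic polynomial: λ³ − 2λ² − 16λ + 37 = 0.
Substitute λ = y + (tr M)/3 = y + 0.666667 to remove the quadratic term: y³ + p·y + q = 0 with p = s − (tr M)²/3 = -17.333333 and q = −2(tr M)³/27 + (tr M)·s/3 − det M = 25.740741.
Three real roots ⇒ use the trigonometric (Viète) form: r = 2√(−p/3) = 4.807402, φ = arccos(3q/(p·r)) = arccos(-0.926723) = 2.756391 rad.
y_k = r·cos(φ/3 − 2πk/3) for k = 0, 1, 2 gives y = 2.917020, 1.850807, -4.767827.
λ_k = y_k + 0.666667 gives λ = 3.5837, 2.5175, -4.1012 (check: the sum is 2.0000 = tr M).

Hence λ_max = 3.5837 and λ_min = -4.1012.


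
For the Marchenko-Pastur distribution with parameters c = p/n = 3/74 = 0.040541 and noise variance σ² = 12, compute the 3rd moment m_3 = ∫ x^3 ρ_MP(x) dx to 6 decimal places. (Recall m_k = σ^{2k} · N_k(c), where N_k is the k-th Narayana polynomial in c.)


E[X³] = σ⁶ (1 + 3c + c²) (third MP moment). With σ² = 12 (so σ⁶ = 1728) and c = 3/74 = 0.040541: E[X³] = 1728 · (1 + 3·0.040541 + (0.040541)²) = 1728 · 1.123265.

So E[X^3] = 1941.002191.


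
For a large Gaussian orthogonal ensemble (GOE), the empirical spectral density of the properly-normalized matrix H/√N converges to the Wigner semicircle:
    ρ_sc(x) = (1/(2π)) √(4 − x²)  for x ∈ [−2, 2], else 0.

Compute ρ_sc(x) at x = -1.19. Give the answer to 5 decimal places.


ρ_sc(x) = (1/(2π)) √(4 − x²). With x = -1.19:
  4 − x² = 4 − (-1.19)² = 4 − 1.416100 = 2.583900.
  √(4 − x²) = 1.607451.
  1/(2π) = 0.159155.
  ρ_sc(-1.19) = 0.159155 · 1.607451 = 0.255834.

Rounded to 5 decimal places: ρ_sc(-1.19) ≈ 0.25583.


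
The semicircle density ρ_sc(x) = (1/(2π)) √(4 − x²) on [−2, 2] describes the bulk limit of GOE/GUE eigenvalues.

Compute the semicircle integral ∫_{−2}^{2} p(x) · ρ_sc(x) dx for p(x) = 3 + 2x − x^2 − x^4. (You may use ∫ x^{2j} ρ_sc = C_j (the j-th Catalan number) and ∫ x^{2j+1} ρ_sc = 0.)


Write p(x) = Σ a_i x^i, split into monomials and integrate each against ρ_sc separately.
Using ∫ x^{2j} ρ_sc = C_j = (1/(j+1)) C(2j, j) (Catalan numbers) and ∫ x^{2j+1} ρ_sc = 0 (odd monomials vanish by symmetry):
  i = 0 (even): a_0 · C_{0} = 3 · 1 = 3
  i = 1 (odd): ∫ x^1 ρ_sc = 0 (vanishes)
  i = 2 (even): a_2 · C_{1} = -1 · 1 = -1
  i = 4 (even): a_4 · C_{2} = -1 · 2 = -2

Summing the contributions: ∫_{−2}^{2} p(x) ρ_sc(x) dx = 3 + (-1) + (-2) = 0.


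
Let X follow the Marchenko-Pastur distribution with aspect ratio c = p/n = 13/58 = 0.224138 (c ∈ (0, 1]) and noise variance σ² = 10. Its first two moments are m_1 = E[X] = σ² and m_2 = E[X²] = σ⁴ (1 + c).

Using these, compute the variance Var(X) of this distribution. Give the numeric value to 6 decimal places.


m_1 = E[X] = σ² = 10, so m_1² = 100.
m_2 = E[X²] = σ⁴ (1 + c) = 100 · (1 + 0.224138) = 100 · 1.224138 = 122.413793.
(Note m_2 − m_1² simplifies to c · σ⁴ = 0.224138 · 100.)

Var(X) = m_2 − m_1² = 122.413793 − 100 = 22.413793.


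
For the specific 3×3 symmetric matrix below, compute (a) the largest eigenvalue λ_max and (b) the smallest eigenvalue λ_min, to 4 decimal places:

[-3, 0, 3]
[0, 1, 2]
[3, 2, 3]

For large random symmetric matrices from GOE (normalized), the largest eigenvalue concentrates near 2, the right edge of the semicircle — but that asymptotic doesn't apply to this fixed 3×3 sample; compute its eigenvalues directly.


Since M is real symmetric, all three eigenvalues are real; they are the roots of det(λI − M) = λ³ − (tr M) λ² + s λ − det M, where s is the sum of the principal 2×2 minors.
tr M = -3 + 1 + 3 = 1.
s = ((-3)·1 − 0²) + ((-3)·3 − 3²) + (1·3 − 2²) = -3 + (-18) + (-1) = -22.
det M (expand along row 1) = (-3)·(-1) − 0·(-6) + 3·(-3) = -6.
Characteristic polynomial: λ³ − λ² − 22λ + 6 = 0.
Substitute λ = y + (tr M)/3 = y + 0.333333 to remove the quadratic term: y³ + p·y + q = 0 with p = s − (tr M)²/3 = -22.333333 and q = −2(tr M)³/27 + (tr M)·s/3 − det M = -1.407407.
Three real roots ⇒ use the trigonometric (Viète) form: r = 2√(−p/3) = 5.456902, φ = arccos(3q/(p·r)) = arccos(0.034645) = 1.536144 rad.
y_k = r·cos(φ/3 − 2πk/3) for k = 0, 1, 2 gives y = 4.757015, -0.063029, -4.693986.
λ_k = y_k + 0.333333 gives λ = 5.0903, 0.2703, -4.3607 (check: the sum is 1.0000 = tr M).

Hence λ_max = 5.0903 and λ_min = -4.3607.


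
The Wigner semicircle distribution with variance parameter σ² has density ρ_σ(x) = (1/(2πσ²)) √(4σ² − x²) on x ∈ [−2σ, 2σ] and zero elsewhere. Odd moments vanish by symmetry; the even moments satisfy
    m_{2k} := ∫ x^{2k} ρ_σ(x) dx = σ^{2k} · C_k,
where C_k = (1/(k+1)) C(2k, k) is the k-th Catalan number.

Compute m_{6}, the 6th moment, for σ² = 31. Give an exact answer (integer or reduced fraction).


By the scaled semicircle moment identity, m_{2k} = σ^{2k} · C_k with k = 3.
C_3 = (1/(k+1)) · C(2k, k) = (1/4) · C(6, 3) = (1/4) · 20 = 5.
σ^{2k} = (σ²)^k = (31)^3 = 29791.

Therefore m_{6} = σ^{6} · C_3 = 29791 · 5 = 148955.


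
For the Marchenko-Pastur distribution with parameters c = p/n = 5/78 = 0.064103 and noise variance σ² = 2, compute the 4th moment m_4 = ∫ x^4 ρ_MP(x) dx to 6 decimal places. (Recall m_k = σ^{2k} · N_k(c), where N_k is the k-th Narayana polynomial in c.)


E[X⁴] = σ⁸ (1 + 6c + 6c² + c³) (fourth MP moment). With σ² = 2 (so σ⁸ = 16) and c = 5/78 = 0.064103: E[X⁴] = 16 · (1 + 6·0.064103 + 6·(0.064103)² + (0.064103)³) = 16 · 1.409534.

So E[X^4] = 22.552538.


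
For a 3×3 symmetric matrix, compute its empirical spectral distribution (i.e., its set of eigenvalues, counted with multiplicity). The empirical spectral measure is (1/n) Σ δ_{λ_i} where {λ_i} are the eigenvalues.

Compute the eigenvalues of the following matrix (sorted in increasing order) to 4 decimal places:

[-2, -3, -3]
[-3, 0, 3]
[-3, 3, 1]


Since M is real symmetric, all three eigenvalues are real; they are the roots of det(λI − M) = λ³ − (tr M) λ² + s λ − det M, where s is the sum of the principal 2×2 minors.
tr M = -2 + 0 + 1 = -1.
s = ((-2)·0 − (-3)²) + ((-2)·1 − (-3)²) + (0·1 − 3²) = -9 + (-11) + (-9) = -29.
det M (expand along row 1) = (-2)·(-9) − (-3)·6 + (-3)·(-9) = 63.
Characteristic polynomial: λ³ + λ² − 29λ − 63 = 0.
Substitute λ = y + (tr M)/3 = y − 0.333333 to remove the quadratic term: y³ + p·y + q = 0 with p = s − (tr M)²/3 = -29.333333 and q = −2(tr M)³/27 + (tr M)·s/3 − det M = -53.259259.
Three real roots ⇒ use the trigonometric (Viète) form: r = 2√(−p/3) = 6.253888, φ = arccos(3q/(p·r)) = arccos(0.870973) = 0.513616 rad.
y_k = r·cos(φ/3 − 2πk/3) for k = 0, 1, 2 gives y = 6.162457, -2.158498, -4.003958.
λ_k = y_k − 0.333333 gives λ = 5.8291, -2.4918, -4.3373 (check: the sum is -1.0000 = tr M).

Eigenvalues sorted in increasing order: [-4.3373, -2.4918, 5.8291].


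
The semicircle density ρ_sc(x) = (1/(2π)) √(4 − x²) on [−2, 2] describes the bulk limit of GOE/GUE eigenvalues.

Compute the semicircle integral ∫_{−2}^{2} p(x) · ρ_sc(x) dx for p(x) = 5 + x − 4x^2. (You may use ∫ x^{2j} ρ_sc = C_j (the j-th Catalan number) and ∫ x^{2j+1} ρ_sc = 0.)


Write p(x) = Σ a_i x^i, split into monomials and integrate each against ρ_sc separately.
Using ∫ x^{2j} ρ_sc = C_j = (1/(j+1)) C(2j, j) (Catalan numbers) and ∫ x^{2j+1} ρ_sc = 0 (odd monomials vanish by symmetry):
  i = 0 (even): a_0 · C_{0} = 5 · 1 = 5
  i = 1 (odd): ∫ x^1 ρ_sc = 0 (vanishes)
  i = 2 (even): a_2 · C_{1} = -4 · 1 = -4

Summing the contributions: ∫_{−2}^{2} p(x) ρ_sc(x) dx = 5 + (-4) = 1.


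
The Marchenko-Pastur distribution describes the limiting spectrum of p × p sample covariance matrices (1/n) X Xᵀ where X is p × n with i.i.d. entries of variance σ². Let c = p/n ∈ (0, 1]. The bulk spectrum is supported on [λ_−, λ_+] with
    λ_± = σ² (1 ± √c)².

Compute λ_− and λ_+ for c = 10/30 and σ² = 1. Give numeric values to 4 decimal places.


c = 10/30 = 0.333333; √c = 0.577350.
λ_− = σ² (1 − √c)² = 1 · (1 − 0.577350)² = 1 · (0.422650)² = 0.178633.
λ_+ = σ² (1 + √c)² = 1 · (1 + 0.577350)² = 1 · (1.577350)² = 2.488034.

Rounded to 4 decimal places: λ_− ≈ 0.1786, λ_+ ≈ 2.4880.


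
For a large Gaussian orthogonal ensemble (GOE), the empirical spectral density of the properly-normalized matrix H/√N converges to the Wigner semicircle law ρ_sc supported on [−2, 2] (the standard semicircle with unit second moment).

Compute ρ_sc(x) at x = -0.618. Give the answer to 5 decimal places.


ρ_sc(x) = (1/(2π)) √(4 − x²). With x = -0.618:
  4 − x² = 4 − (-0.618)² = 4 − 0.381924 = 3.618076.
  √(4 − x²) = 1.902124.
  1/(2π) = 0.159155.
  ρ_sc(-0.618) = 0.159155 · 1.902124 = 0.302732.

Rounded to 5 decimal places: ρ_sc(-0.618) ≈ 0.30273.


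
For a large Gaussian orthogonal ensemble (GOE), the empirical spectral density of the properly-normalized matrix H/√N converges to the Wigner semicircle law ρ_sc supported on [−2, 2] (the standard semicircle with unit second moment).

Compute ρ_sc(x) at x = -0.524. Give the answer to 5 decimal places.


ρ_sc(x) = (1/(2π)) √(4 − x²). With x = -0.524:
  4 − x² = 4 − (-0.524)² = 4 − 0.274576 = 3.725424.
  √(4 − x²) = 1.930136.
  1/(2π) = 0.159155.
  ρ_sc(-0.524) = 0.159155 · 1.930136 = 0.307191.

Rounded to 5 decimal places: ρ_sc(-0.524) ≈ 0.30719.
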